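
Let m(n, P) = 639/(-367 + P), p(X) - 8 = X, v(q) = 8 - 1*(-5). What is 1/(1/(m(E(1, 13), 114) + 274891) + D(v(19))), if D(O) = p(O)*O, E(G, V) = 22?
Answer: 69546784/18986272285 ≈ 0.0036630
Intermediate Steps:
v(q) = 13 (v(q) = 8 + 5 = 13)
p(X) = 8 + X
D(O) = O*(8 + O) (D(O) = (8 + O)*O = O*(8 + O))
1/(1/(m(E(1, 13), 114) + 274891) + D(v(19))) = 1/(1/(639/(-367 + 114) + 274891) + 13*(8 + 13)) = 1/(1/(639/(-253) + 274891) + 13*21) = 1/(1/(639*(-1/253) + 274891) + 273) = 1/(1/(-639/253 + 274891) + 273) = 1/(1/(69546784/253) + 273) = 1/(253/69546784 + 273) = 1/(18986272285/69546784) = 69546784/18986272285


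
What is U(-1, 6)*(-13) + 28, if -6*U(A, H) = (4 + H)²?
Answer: 734/3 ≈ 244.67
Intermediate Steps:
U(A, H) = -(4 + H)²/6
U(-1, 6)*(-13) + 28 = -(4 + 6)²/6*(-13) + 28 = -⅙*10²*(-13) + 28 = -⅙*100*(-13) + 28 = -50/3*(-13) + 28 = 650/3 + 28 = 734/3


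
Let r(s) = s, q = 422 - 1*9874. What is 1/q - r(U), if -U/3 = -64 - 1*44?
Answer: -3062449/9452 ≈ -324.00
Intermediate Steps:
U = 324 (U = -3*(-64 - 1*44) = -3*(-64 - 44) = -3*(-108) = 324)
q = -9452 (q = 422 - 9874 = -9452)
1/q - r(U) = 1/(-9452) - 1*324 = -1/9452 - 324 = -3062449/9452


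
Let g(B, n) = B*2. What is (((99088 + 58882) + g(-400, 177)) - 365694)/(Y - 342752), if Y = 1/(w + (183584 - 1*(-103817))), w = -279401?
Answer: 556064000/914005333 ≈ 0.60838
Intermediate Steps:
g(B, n) = 2*B
Y = 1/8000 (Y = 1/(-279401 + (183584 - 1*(-103817))) = 1/(-279401 + (183584 + 103817)) = 1/(-279401 + 287401) = 1/8000 ≈ 0.00012500)
(((99088 + 58882) + g(-400, 177)) - 365694)/(Y - 342752) = (((99088 + 58882) + 2*(-400)) - 365694)/(1/8000 - 342752) = ((157970 - 800) - 365694)/(-2742015999/8000) = (157170 - 365694)*(-8000/2742015999) = -208524*(-8000/2742015999) = 556064000/914005333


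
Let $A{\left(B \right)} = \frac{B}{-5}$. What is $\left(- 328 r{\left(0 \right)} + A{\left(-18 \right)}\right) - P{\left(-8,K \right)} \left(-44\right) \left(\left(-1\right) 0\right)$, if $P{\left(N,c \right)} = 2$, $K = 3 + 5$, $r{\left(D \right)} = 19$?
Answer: $- \frac{31142}{5} \approx -6228.4$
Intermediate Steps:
$K = 8$
$A{\left(B \right)} = - \frac{B}{5}$ ($A{\left(B \right)} = B \left(- \frac{1}{5}\right) = - \frac{B}{5}$)
$\left(- 328 r{\left(0 \right)} + A{\left(-18 \right)}\right) - P{\left(-8,K \right)} \left(-44\right) \left(\left(-1\right) 0\right) = \left(\left(-328\right) 19 - - \frac{18}{5}\right) - 2 \left(-44\right) \left(\left(-1\right) 0\right) = \left(-6232 + \frac{18}{5}\right) - \left(-88\right) 0 = - \frac{31142}{5} - 0 = - \frac{31142}{5} + 0 = - \frac{31142}{5}$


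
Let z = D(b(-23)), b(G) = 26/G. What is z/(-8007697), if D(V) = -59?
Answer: 59/8007697 ≈ 7.3679e-6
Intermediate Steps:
z = -59
z/(-8007697) = -59/(-8007697) = -59*(-1/8007697) = 59/8007697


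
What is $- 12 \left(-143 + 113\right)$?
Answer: $360$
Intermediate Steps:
$- 12 \left(-143 + 113\right) = \left(-12\right) \left(-30\right) = 360$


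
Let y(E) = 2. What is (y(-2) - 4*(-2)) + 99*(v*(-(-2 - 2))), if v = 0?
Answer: 10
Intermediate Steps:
(y(-2) - 4*(-2)) + 99*(v*(-(-2 - 2))) = (2 - 4*(-2)) + 99*(0*(-(-2 - 2))) = (2 + 8) + 99*(0*(-1*(-4))) = 10 + 99*(0*4) = 10 + 99*0 = 10 + 0 = 10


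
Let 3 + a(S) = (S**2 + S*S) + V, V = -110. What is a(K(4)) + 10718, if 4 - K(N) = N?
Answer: 10605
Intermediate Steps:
K(N) = 4 - N
a(S) = -113 + 2*S**2 (a(S) = -3 + ((S**2 + S*S) - 110) = -3 + ((S**2 + S**2) - 110) = -3 + (2*S**2 - 110) = -3 + (-110 + 2*S**2) = -113 + 2*S**2)
a(K(4)) + 10718 = (-113 + 2*(4 - 1*4)**2) + 10718 = (-113 + 2*(4 - 4)**2) + 10718 = (-113 + 2*0**2) + 10718 = (-113 + 2*0) + 10718 = (-113 + 0) + 10718 = -113 + 10718 = 10605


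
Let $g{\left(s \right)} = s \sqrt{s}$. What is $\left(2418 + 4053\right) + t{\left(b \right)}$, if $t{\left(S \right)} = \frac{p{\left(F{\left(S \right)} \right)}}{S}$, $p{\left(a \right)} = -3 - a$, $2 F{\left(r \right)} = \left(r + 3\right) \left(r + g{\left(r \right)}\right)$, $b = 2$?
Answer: $6467 - \frac{5 \sqrt{2}}{2} \approx 6463.5$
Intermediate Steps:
$g{\left(s \right)} = s^{\frac{3}{2}}$
$F{\left(r \right)} = \frac{\left(3 + r\right) \left(r + r^{\frac{3}{2}}\right)}{2}$ ($F{\left(r \right)} = \frac{\left(r + 3\right) \left(r + r^{\frac{3}{2}}\right)}{2} = \frac{\left(3 + r\right) \left(r + r^{\frac{3}{2}}\right)}{2}$)
$t{\left(S \right)} = \frac{-3 - \frac{3 S}{2} - \frac{3 S^{\frac{3}{2}}}{2} - \frac{S^{2}}{2} - \frac{S^{\frac{5}{2}}}{2}}{S}$ ($t{\left(S \right)} = \frac{-3 - \left(\frac{S^{2}}{2} + \frac{S^{\frac{5}{2}}}{2} + \frac{3 S}{2} + \frac{3 S^{\frac{3}{2}}}{2}\right)}{S} = \frac{-3 - \frac{3 S}{2} - \frac{3 S^{\frac{3}{2}}}{2} - \frac{S^{2}}{2} - \frac{S^{\frac{5}{2}}}{2}}{S}$)
$\left(2418 + 4053\right) + t{\left(b \right)} = \left(2418 + 4053\right) + \frac{-6 - 2^{2} - 2^{\frac{5}{2}} - 6 - 3 \cdot 2^{\frac{3}{2}}}{2 \cdot 2} = 6471 + \frac{1}{2} \cdot \frac{1}{2} \left(-6 - 4 - 4 \sqrt{2} - 6 - 3 \cdot 2 \sqrt{2}\right) = 6471 + \frac{1}{2} \cdot \frac{1}{2} \left(-6 - 4 - 4 \sqrt{2} - 6 - 6 \sqrt{2}\right) = 6471 + \frac{1}{2} \cdot \frac{1}{2} \left(-16 - 10 \sqrt{2}\right) = 6471 - \left(4 + \frac{5 \sqrt{2}}{2}\right) = 6467 - \frac{5 \sqrt{2}}{2}$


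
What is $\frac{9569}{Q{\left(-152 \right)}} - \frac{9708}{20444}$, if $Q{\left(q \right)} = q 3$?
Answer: $- \frac{2632309}{122664} \approx -21.46$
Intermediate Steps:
$Q{\left(q \right)} = 3 q$
$\frac{9569}{Q{\left(-152 \right)}} - \frac{9708}{20444} = \frac{9569}{3 \left(-152\right)} - \frac{9708}{20444} = \frac{9569}{-456} - \frac{2427}{5111} = 9569 \left(- \frac{1}{456}\right) - \frac{2427}{5111} = - \frac{9569}{456} - \frac{2427}{5111} = - \frac{2632309}{122664}$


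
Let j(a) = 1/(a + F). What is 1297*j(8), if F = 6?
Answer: 1297/14 ≈ 92.643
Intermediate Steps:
j(a) = 1/(6 + a) (j(a) = 1/(a + 6) = 1/(6 + a))
1297*j(8) = 1297/(6 + 8) = 1297/14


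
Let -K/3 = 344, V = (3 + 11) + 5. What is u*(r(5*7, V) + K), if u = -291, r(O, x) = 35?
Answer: 290127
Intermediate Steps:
V = 19 (V = 14 + 5 = 19)
K = -1032 (K = -3*344 = -1032)
u*(r(5*7, V) + K) = -291*(35 - 1032) = -291*(-997) = 290127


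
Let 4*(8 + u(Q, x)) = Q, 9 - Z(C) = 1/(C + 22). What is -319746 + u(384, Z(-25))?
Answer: -319658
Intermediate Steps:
Z(C) = 9 - 1/(22 + C) (Z(C) = 9 - 1/(C + 22) = 9 - 1/(22 + C))
u(Q, x) = -8 + Q/4
-319746 + u(384, Z(-25)) = -319746 + (-8 + (¼)*384) = -319746 + (-8 + 96) = -319746 + 88 = -319658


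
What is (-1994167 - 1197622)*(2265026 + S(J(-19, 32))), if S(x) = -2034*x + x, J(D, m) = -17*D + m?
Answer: -4925923073379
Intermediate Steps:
J(D, m) = m - 17*D
S(x) = -2033*x
(-1994167 - 1197622)*(2265026 + S(J(-19, 32))) = (-1994167 - 1197622)*(2265026 - 2033*(32 - 17*(-19))) = -3191789*(2265026 - 2033*(32 + 323)) = -3191789*(2265026 - 2033*355) = -3191789*(2265026 - 721715) = -3191789*1543311 = -4925923073379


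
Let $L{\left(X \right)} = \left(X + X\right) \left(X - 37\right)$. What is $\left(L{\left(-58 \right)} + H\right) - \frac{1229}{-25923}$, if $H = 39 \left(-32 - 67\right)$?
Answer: $\frac{185583986}{25923} \approx 7159.0$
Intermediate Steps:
$L{\left(X \right)} = 2 X \left(-37 + X\right)$
$H = -3861$ ($H = 39 \left(-99\right) = -3861$)
$\left(L{\left(-58 \right)} + H\right) - \frac{1229}{-25923} = \left(2 \left(-58\right) \left(-37 - 58\right) - 3861\right) - \frac{1229}{-25923} = \left(2 \left(-58\right) \left(-95\right) - 3861\right) - - \frac{1229}{25923} = \left(11020 - 3861\right) + \frac{1229}{25923} = 7159 + \frac{1229}{25923} = \frac{185583986}{25923}$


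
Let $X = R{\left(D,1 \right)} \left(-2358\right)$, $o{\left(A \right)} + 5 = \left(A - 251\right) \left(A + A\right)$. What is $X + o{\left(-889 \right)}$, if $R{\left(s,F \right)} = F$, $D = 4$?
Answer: $2024557$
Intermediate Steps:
$o{\left(A \right)} = -5 + 2 A \left(-251 + A\right)$ ($o{\left(A \right)} = -5 + \left(A - 251\right) \left(A + A\right) = -5 + \left(-251 + A\right) 2 A = -5 + 2 A \left(-251 + A\right)$)
$X = -2358$ ($X = 1 \left(-2358\right) = -2358$)
$X + o{\left(-889 \right)} = -2358 - \left(-446273 - 1580642\right) = -2358 + \left(-5 + 446278 + 2 \cdot 790321\right) = -2358 + \left(-5 + 446278 + 1580642\right) = -2358 + 2026915 = 2024557$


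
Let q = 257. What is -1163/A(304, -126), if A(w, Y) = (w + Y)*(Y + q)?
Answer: -1163/23318 ≈ -0.049876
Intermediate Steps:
A(w, Y) = (257 + Y)*(Y + w) (A(w, Y) = (w + Y)*(Y + 257) = (Y + w)*(257 + Y) = (257 + Y)*(Y + w))
-1163/A(304, -126) = -1163/((-126)² + 257*(-126) + 257*304 - 126*304) = -1163/(15876 - 32382 + 78128 - 38304) = -1163/23318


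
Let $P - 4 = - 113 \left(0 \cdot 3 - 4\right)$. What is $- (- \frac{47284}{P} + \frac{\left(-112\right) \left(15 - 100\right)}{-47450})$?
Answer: $\frac{56199173}{540930} \approx 103.89$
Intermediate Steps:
$P = 456$ ($P = 4 - 113 \left(0 \cdot 3 - 4\right) = 4 - 113 \left(0 - 4\right) = 4 - -452 = 4 + 452 = 456$)
$- (- \frac{47284}{P} + \frac{\left(-112\right) \left(15 - 100\right)}{-47450}) = - (- \frac{47284}{456} + \frac{\left(-112\right) \left(15 - 100\right)}{-47450}) = - (\left(-47284\right) \frac{1}{456} + \left(-112\right) \left(-85\right) \left(- \frac{1}{47450}\right)) = - (- \frac{11821}{114} + 9520 \left(- \frac{1}{47450}\right)) = - (- \frac{11821}{114} - \frac{952}{4745}) = \left(-1\right) \left(- \frac{56199173}{540930}\right) = \frac{56199173}{540930}$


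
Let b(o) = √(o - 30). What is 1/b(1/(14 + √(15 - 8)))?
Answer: -I*√(14 + √7)/√(419 + 30*√7) ≈ -0.18276*I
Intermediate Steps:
b(o) = √(-30 + o)
1/b(1/(14 + √(15 - 8))) = 1/(√(-30 + 1/(14 + √(15 - 8)))) = 1/(√(-30 + 1/(14 + √7))) = (-30 + 1/(14 + √7))^(-½)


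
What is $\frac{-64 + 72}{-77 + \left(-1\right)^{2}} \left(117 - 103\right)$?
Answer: $- \frac{28}{19} \approx -1.4737$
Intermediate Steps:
$\frac{-64 + 72}{-77 + \left(-1\right)^{2}} \left(117 - 103\right) = \frac{8}{-77 + 1} \cdot 14 = \frac{8}{-76} \cdot 14 = 8 \left(- \frac{1}{76}\right) 14 = \left(- \frac{2}{19}\right) 14 = - \frac{28}{19}$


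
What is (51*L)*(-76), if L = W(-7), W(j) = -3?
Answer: 11628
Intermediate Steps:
L = -3
(51*L)*(-76) = (51*(-3))*(-76) = -153*(-76) = 11628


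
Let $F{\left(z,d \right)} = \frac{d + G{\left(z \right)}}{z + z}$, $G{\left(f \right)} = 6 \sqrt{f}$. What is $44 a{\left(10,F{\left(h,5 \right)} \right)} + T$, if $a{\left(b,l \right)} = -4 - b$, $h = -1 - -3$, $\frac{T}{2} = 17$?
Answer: $-582$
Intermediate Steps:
$T = 34$ ($T = 2 \cdot 17 = 34$)
$h = 2$ ($h = -1 + 3 = 2$)
$F{\left(z,d \right)} = \frac{d + 6 \sqrt{z}}{2 z}$ ($F{\left(z,d \right)} = \frac{d + 6 \sqrt{z}}{z + z} = \frac{d + 6 \sqrt{z}}{2 z}$)
$44 a{\left(10,F{\left(h,5 \right)} \right)} + T = 44 \left(-4 - 10\right) + 34 = 44 \left(-14\right) + 34 = -616 + 34 = -582$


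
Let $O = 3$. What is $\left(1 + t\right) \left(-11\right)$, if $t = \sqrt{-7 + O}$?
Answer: $-11 - 22 i \approx -11.0 - 22.0 i$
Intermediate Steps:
$t = 2 i$ ($t = \sqrt{-7 + 3} = \sqrt{-4} = 2 i \approx 2.0 i$)
$\left(1 + t\right) \left(-11\right) = \left(1 + 2 i\right) \left(-11\right) = -11 - 22 i$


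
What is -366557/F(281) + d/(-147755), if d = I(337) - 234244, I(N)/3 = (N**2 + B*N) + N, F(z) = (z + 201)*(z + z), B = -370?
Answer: 18055961329/40024465420 ≈ 0.45112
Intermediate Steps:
F(z) = 2*z*(201 + z) (F(z) = (201 + z)*(2*z) = 2*z*(201 + z))
I(N) = -1107*N + 3*N**2 (I(N) = 3*((N**2 - 370*N) + N) = 3*(N**2 - 369*N) = -1107*N + 3*N**2)
d = -266596 (d = 3*337*(-369 + 337) - 234244 = 3*337*(-32) - 234244 = -32352 - 234244 = -266596)
-366557/F(281) + d/(-147755) = -366557*1/(562*(201 + 281)) - 266596/(-147755) = -366557/(2*281*482) - 266596*(-1/147755) = -366557/270884 + 266596/147755 = 18055961329/40024465420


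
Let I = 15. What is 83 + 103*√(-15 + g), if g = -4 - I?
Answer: 83 + 103*I*√34 ≈ 83.0 + 600.59*I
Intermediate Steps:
g = -19 (g = -4 - 1*15 = -4 - 15 = -19)
83 + 103*√(-15 + g) = 83 + 103*√(-15 - 19) = 83 + 103*√(-34) = 83 + 103*(I*√34) = 83 + 103*I*√34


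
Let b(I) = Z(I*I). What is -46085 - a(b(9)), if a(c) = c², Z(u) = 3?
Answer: -46094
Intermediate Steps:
b(I) = 3
-46085 - a(b(9)) = -46085 - 1*3² = -46085 - 1*9 = -46085 - 9 = -46094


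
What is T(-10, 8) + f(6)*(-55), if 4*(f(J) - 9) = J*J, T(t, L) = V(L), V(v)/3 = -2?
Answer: -996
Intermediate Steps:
V(v) = -6 (V(v) = 3*(-2) = -6)
T(t, L) = -6
f(J) = 9 + J**2/4 (f(J) = 9 + (J*J)/4 = 9 + J**2/4)
T(-10, 8) + f(6)*(-55) = -6 + (9 + (1/4)*6**2)*(-55) = -6 + (9 + (1/4)*36)*(-55) = -6 + (9 + 9)*(-55) = -6 + 18*(-55) = -6 - 990 = -996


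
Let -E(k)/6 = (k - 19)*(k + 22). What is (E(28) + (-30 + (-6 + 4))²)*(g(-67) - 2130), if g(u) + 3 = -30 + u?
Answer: 3737480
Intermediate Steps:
E(k) = -6*(-19 + k)*(22 + k) (E(k) = -6*(k - 19)*(k + 22) = -6*(-19 + k)*(22 + k))
g(u) = -33 + u (g(u) = -3 + (-30 + u) = -33 + u)
(E(28) + (-30 + (-6 + 4))²)*(g(-67) - 2130) = ((2508 - 18*28 - 6*28²) + (-30 + (-6 + 4))²)*((-33 - 67) - 2130) = ((2508 - 504 - 6*784) + (-30 - 2)²)*(-100 - 2130) = ((2508 - 504 - 4704) + (-32)²)*(-2230) = (-2700 + 1024)*(-2230) = -1676*(-2230) = 3737480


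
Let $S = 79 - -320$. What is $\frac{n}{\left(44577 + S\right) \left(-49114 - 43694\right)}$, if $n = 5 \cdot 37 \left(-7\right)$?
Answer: $\frac{1295}{4174132608} \approx 3.1024 \cdot 10^{-7}$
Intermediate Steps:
$S = 399$ ($S = 79 + 320 = 399$)
$n = -1295$ ($n = 185 \left(-7\right) = -1295$)
$\frac{n}{\left(44577 + S\right) \left(-49114 - 43694\right)} = - \frac{1295}{\left(44577 + 399\right) \left(-49114 - 43694\right)} = - \frac{1295}{44976 \left(-92808\right)} = - \frac{1295}{-4174132608} = \left(-1295\right) \left(- \frac{1}{4174132608}\right) = \frac{1295}{4174132608}$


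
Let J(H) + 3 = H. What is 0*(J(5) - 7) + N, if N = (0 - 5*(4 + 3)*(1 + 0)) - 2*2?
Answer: -39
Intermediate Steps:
J(H) = -3 + H
N = -39 (N = (0 - 35) - 4 = -35 - 4 = -39)
0*(J(5) - 7) + N = 0*((-3 + 5) - 7) - 39 = 0*(2 - 7) - 39 = 0*(-5) - 39 = 0 - 39 = -39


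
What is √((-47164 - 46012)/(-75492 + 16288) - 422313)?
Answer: I*√256275888179/779 ≈ 649.85*I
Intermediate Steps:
√((-47164 - 46012)/(-75492 + 16288) - 422313) = √(-93176/(-59204) - 422313) = √(-93176*(-1/59204) - 422313) = √(1226/779 - 422313) = √(-328980601/779) = I*√256275888179/779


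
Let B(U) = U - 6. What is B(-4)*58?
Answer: -580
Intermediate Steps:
B(U) = -6 + U
B(-4)*58 = (-6 - 4)*58 = -10*58 = -580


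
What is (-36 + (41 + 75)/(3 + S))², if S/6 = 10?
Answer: 4631104/3969 ≈ 1166.8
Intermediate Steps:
S = 60 (S = 6*10 = 60)
(-36 + (41 + 75)/(3 + S))² = (-36 + (41 + 75)/(3 + 60))² = (-36 + 116/63)² = (-2152/63)² = 4631104/3969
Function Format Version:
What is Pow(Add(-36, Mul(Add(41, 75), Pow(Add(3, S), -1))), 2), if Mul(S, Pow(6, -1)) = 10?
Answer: Rational(4631104, 3969) ≈ 1166.8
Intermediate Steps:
S = 60 (S = Mul(6, 10) = 60)
Pow(Add(-36, Mul(Add(41, 75), Pow(Add(3, S), -1))), 2) = Pow(Add(-36, Mul(Add(41, 75), Pow(Add(3, 60), -1))), 2) = Pow(Add(-36, Mul(116, Pow(63, -1))), 2) = Pow(Add(-36, Mul(116, Rational(1, 63))), 2) = Pow(Add(-36, Rational(116, 63)), 2) = Pow(Rational(-2152, 63), 2) = Rational(4631104, 3969)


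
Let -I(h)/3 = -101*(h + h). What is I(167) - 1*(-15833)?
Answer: 117035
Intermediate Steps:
I(h) = 606*h (I(h) = -(-303)*(h + h) = -(-303)*2*h = -(-606)*h = 606*h)
I(167) - 1*(-15833) = 606*167 - 1*(-15833) = 101202 + 15833 = 117035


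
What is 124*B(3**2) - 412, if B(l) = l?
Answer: 704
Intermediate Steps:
124*B(3**2) - 412 = 124*3**2 - 412 = 124*9 - 412 = 1116 - 412 = 704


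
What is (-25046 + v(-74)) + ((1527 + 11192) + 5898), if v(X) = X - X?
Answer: -6429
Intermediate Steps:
v(X) = 0
(-25046 + v(-74)) + ((1527 + 11192) + 5898) = (-25046 + 0) + ((1527 + 11192) + 5898) = -25046 + (12719 + 5898) = -25046 + 18617 = -6429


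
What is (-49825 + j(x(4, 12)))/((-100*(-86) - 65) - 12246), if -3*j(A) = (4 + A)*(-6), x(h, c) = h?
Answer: 16603/1237 ≈ 13.422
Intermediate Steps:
j(A) = 8 + 2*A (j(A) = -(4 + A)*(-6)/3 = -(-24 - 6*A)/3 = 8 + 2*A)
(-49825 + j(x(4, 12)))/((-100*(-86) - 65) - 12246) = (-49825 + (8 + 2*4))/((-100*(-86) - 65) - 12246) = (-49825 + (8 + 8))/((8600 - 65) - 12246) = (-49825 + 16)/(8535 - 12246) = -49809/(-3711) = -49809*(-1/3711) = 16603/1237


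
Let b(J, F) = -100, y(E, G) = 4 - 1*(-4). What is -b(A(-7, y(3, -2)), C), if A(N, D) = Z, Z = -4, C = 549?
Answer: 100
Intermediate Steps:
y(E, G) = 8 (y(E, G) = 4 + 4 = 8)
A(N, D) = -4
-b(A(-7, y(3, -2)), C) = -1*(-100) = 100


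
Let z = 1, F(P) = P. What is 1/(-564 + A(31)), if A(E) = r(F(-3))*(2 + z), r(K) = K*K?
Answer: -1/537 ≈ -0.0018622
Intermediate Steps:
r(K) = K²
A(E) = 27 (A(E) = (-3)²*(2 + 1) = 9*3 = 27)
1/(-564 + A(31)) = 1/(-564 + 27) = 1/(-537) = -1/537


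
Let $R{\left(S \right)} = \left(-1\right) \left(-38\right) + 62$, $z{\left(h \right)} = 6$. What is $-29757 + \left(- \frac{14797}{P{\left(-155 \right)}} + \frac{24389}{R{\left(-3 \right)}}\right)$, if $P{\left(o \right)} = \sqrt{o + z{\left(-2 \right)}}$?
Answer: $- \frac{2951311}{100} + \frac{14797 i \sqrt{149}}{149} \approx -29513.0 + 1212.2 i$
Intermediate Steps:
$R{\left(S \right)} = 100$ ($R{\left(S \right)} = 38 + 62 = 100$)
$P{\left(o \right)} = \sqrt{6 + o}$ ($P{\left(o \right)} = \sqrt{o + 6} = \sqrt{6 + o}$)
$-29757 + \left(- \frac{14797}{P{\left(-155 \right)}} + \frac{24389}{R{\left(-3 \right)}}\right) = -29757 + \left(- \frac{14797}{\sqrt{6 - 155}} + \frac{24389}{100}\right) = -29757 + \left(- \frac{14797}{\sqrt{-149}} + 24389 \cdot \frac{1}{100}\right) = -29757 + \left(- \frac{14797}{i \sqrt{149}} + \frac{24389}{100}\right) = -29757 + \left(- 14797 \left(- \frac{i \sqrt{149}}{149}\right) + \frac{24389}{100}\right) = -29757 + \left(\frac{14797 i \sqrt{149}}{149} + \frac{24389}{100}\right) = -29757 + \left(\frac{24389}{100} + \frac{14797 i \sqrt{149}}{149}\right) = - \frac{2951311}{100} + \frac{14797 i \sqrt{149}}{149}$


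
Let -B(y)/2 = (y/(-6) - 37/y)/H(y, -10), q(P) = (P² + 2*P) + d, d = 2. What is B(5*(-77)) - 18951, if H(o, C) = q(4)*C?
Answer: -437756681/23100 ≈ -18951.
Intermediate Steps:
q(P) = 2 + P² + 2*P (q(P) = (P² + 2*P) + 2 = 2 + P² + 2*P)
H(o, C) = 26*C (H(o, C) = (2 + 4² + 2*4)*C = (2 + 16 + 8)*C = 26*C)
B(y) = -37/(130*y) - y/780 (B(y) = -2*(y/(-6) - 37/y)/(26*(-10)) = -2*(y*(-⅙) - 37/y)/(-260) = -2*(-y/6 - 37/y)*(-1)/260 = -2*(-37/y - y/6)*(-1)/260 = -2*(y/1560 + 37/(260*y)) = -37/(130*y) - y/780)
B(5*(-77)) - 18951 = (-222 - (5*(-77))²)/(780*((5*(-77)))) - 18951 = (1/780)*(-222 - 1*(-385)²)/(-385) - 18951 = (1/780)*(-1/385)*(-222 - 1*148225) - 18951 = (1/780)*(-1/385)*(-222 - 148225) - 18951 = (1/780)*(-1/385)*(-148447) - 18951 = 11419/23100 - 18951 = -437756681/23100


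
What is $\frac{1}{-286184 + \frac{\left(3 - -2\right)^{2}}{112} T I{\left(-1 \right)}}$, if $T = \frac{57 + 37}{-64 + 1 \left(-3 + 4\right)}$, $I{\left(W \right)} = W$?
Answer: $- \frac{3528}{1009655977} \approx -3.4943 \cdot 10^{-6}$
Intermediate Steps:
$T = - \frac{94}{63}$ ($T = \frac{94}{-64 + 1 \cdot 1} = \frac{94}{-64 + 1} = \frac{94}{-63} = 94 \left(- \frac{1}{63}\right) = - \frac{94}{63} \approx -1.4921$)
$\frac{1}{-286184 + \frac{\left(3 - -2\right)^{2}}{112} T I{\left(-1 \right)}} = \frac{1}{-286184 + \frac{\left(3 - -2\right)^{2}}{112} \left(- \frac{94}{63}\right) \left(-1\right)} = \frac{1}{-286184 + \left(3 + 2\right)^{2} \cdot \frac{1}{112} \left(- \frac{94}{63}\right) \left(-1\right)} = \frac{1}{-286184 + 5^{2} \cdot \frac{1}{112} \left(- \frac{94}{63}\right) \left(-1\right)} = \frac{1}{-286184 + 25 \cdot \frac{1}{112} \left(- \frac{94}{63}\right) \left(-1\right)} = \frac{1}{-286184 + \frac{25}{112} \left(- \frac{94}{63}\right) \left(-1\right)} = \frac{1}{-286184 - - \frac{1175}{3528}} = \frac{1}{-286184 + \frac{1175}{3528}} = \frac{1}{- \frac{1009655977}{3528}} = - \frac{3528}{1009655977}$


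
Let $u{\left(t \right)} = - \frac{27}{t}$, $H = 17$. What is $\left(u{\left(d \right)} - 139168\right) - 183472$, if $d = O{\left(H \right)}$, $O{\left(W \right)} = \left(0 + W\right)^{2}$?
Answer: $- \frac{93242987}{289} \approx -3.2264 \cdot 10^{5}$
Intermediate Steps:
$O{\left(W \right)} = W^{2}$
$d = 289$ ($d = 17^{2} = 289$)
$\left(u{\left(d \right)} - 139168\right) - 183472 = \left(- \frac{27}{289} - 139168\right) - 183472 = - \frac{40219579}{289} - 183472 = - \frac{93242987}{289}$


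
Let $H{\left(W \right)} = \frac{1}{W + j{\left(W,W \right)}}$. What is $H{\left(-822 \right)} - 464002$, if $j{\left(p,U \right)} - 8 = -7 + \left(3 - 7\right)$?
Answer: $- \frac{382801651}{825} \approx -4.64 \cdot 10^{5}$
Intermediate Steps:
$j{\left(p,U \right)} = -3$ ($j{\left(p,U \right)} = 8 + \left(-7 + \left(3 - 7\right)\right) = 8 - 11 = -3$)
$H{\left(W \right)} = \frac{1}{-3 + W}$ ($H{\left(W \right)} = \frac{1}{W - 3} = \frac{1}{-3 + W}$)
$H{\left(-822 \right)} - 464002 = \frac{1}{-3 - 822} - 464002 = \frac{1}{-825} - 464002 = - \frac{1}{825} - 464002 = - \frac{382801651}{825}$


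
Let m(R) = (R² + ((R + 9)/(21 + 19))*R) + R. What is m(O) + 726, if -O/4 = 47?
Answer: 367233/10 ≈ 36723.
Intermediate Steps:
O = -188 (O = -4*47 = -188)
m(R) = R + R² + R*(9/40 + R/40) (m(R) = (R² + ((9 + R)/40)*R) + R = (R² + ((9 + R)*(1/40))*R) + R = (R² + (9/40 + R/40)*R) + R = (R² + R*(9/40 + R/40)) + R = R + R² + R*(9/40 + R/40))
m(O) + 726 = (1/40)*(-188)*(49 + 41*(-188)) + 726 = (1/40)*(-188)*(49 - 7708) + 726 = (1/40)*(-188)*(-7659) + 726 = 359973/10 + 726 = 367233/10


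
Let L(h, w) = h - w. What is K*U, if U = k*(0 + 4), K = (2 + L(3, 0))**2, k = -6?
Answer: -600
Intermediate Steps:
K = 25 (K = (2 + (3 - 1*0))**2 = (2 + (3 + 0))**2 = (2 + 3)**2 = 5**2 = 25)
U = -24 (U = -6*(0 + 4) = -6*4 = -24)
K*U = 25*(-24) = -600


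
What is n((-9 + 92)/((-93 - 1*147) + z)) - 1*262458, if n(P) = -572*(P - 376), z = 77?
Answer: -7676442/163 ≈ -47095.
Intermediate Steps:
n(P) = 215072 - 572*P (n(P) = -572*(-376 + P) = 215072 - 572*P)
n((-9 + 92)/((-93 - 1*147) + z)) - 1*262458 = (215072 - 572*(-9 + 92)/((-93 - 1*147) + 77)) - 1*262458 = (215072 - 47476/((-93 - 147) + 77)) - 262458 = (215072 - 47476/(-240 + 77)) - 262458 = (215072 - 47476/(-163)) - 262458 = (215072 - 47476*(-1)/163) - 262458 = (215072 - 572*(-83/163)) - 262458 = (215072 + 47476/163) - 262458 = 35104212/163 - 262458 = -7676442/163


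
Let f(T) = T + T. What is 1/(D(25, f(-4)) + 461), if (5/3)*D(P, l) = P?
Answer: 1/476 ≈ 0.0021008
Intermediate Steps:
f(T) = 2*T
D(P, l) = 3*P/5
1/(D(25, f(-4)) + 461) = 1/((⅗)*25 + 461) = 1/(15 + 461) = 1/476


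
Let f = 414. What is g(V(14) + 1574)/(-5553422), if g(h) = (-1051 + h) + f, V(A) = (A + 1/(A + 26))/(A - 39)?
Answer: -133777/793346000 ≈ -0.00016862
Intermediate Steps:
V(A) = (A + 1/(26 + A))/(-39 + A)
g(h) = -637 + h (g(h) = (-1051 + h) + 414 = -637 + h)
g(V(14) + 1574)/(-5553422) = (-637 + ((1 + 14² + 26*14)/(-1014 + 14² - 13*14) + 1574))/(-5553422) = (-637 + ((1 + 196 + 364)/(-1014 + 196 - 182) + 1574))*(-1/5553422) = (-637 + (561/(-1000) + 1574))*(-1/5553422) = (-637 + (-1/1000*561 + 1574))*(-1/5553422) = (-637 + (-561/1000 + 1574))*(-1/5553422) = (-637 + 1573439/1000)*(-1/5553422) = (936439/1000)*(-1/5553422) = -133777/793346000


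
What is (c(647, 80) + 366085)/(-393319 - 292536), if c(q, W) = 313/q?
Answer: -236857308/443748185 ≈ -0.53376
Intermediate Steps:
(c(647, 80) + 366085)/(-393319 - 292536) = (313/647 + 366085)/(-393319 - 292536) = (313*(1/647) + 366085)/(-685855) = (313/647 + 366085)*(-1/685855) = (236857308/647)*(-1/685855) = -236857308/443748185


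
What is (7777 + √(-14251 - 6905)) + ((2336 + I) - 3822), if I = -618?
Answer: 5673 + 2*I*√5289 ≈ 5673.0 + 145.45*I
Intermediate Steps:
(7777 + √(-14251 - 6905)) + ((2336 + I) - 3822) = (7777 + √(-14251 - 6905)) + ((2336 - 618) - 3822) = (7777 + √(-21156)) + (1718 - 3822) = (7777 + 2*I*√5289) - 2104 = 5673 + 2*I*√5289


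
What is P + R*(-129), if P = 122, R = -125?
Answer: 16247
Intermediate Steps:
P + R*(-129) = 122 - 125*(-129) = 122 + 16125 = 16247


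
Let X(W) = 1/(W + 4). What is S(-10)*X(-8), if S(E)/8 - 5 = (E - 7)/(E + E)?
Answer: -117/10 ≈ -11.700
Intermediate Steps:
S(E) = 40 + 4*(-7 + E)/E (S(E) = 40 + 8*((E - 7)/(E + E)) = 40 + 8*((-7 + E)/((2*E))) = 40 + 8*((-7 + E)*(1/(2*E))) = 40 + 8*((-7 + E)/(2*E)) = 40 + 4*(-7 + E)/E)
X(W) = 1/(4 + W)
S(-10)*X(-8) = (44 - 28/(-10))/(4 - 8) = (44 - 28*(-⅒))/(-4) = (44 + 14/5)*(-¼) = (234/5)*(-¼) = -117/10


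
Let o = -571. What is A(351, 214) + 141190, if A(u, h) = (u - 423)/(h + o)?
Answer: 16801634/119 ≈ 1.4119e+5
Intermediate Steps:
A(u, h) = (-423 + u)/(-571 + h) (A(u, h) = (u - 423)/(h - 571) = (-423 + u)/(-571 + h))
A(351, 214) + 141190 = (-423 + 351)/(-571 + 214) + 141190 = -72/(-357) + 141190 = -1/357*(-72) + 141190 = 24/119 + 141190 = 16801634/119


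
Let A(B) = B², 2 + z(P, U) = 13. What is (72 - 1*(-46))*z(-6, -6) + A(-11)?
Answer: 1419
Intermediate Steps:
z(P, U) = 11 (z(P, U) = -2 + 13 = 11)
(72 - 1*(-46))*z(-6, -6) + A(-11) = (72 - 1*(-46))*11 + (-11)² = (72 + 46)*11 + 121 = 118*11 + 121 = 1298 + 121 = 1419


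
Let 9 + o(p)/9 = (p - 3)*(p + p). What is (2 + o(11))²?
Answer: 2265025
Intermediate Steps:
o(p) = -81 + 18*p*(-3 + p) (o(p) = -81 + 9*((p - 3)*(p + p)) = -81 + 9*((-3 + p)*(2*p)) = -81 + 9*(2*p*(-3 + p)) = -81 + 18*p*(-3 + p))
(2 + o(11))² = (2 + (-81 - 54*11 + 18*11²))² = (2 + (-81 - 594 + 18*121))² = (2 + (-81 - 594 + 2178))² = (2 + 1503)² = 1505² = 2265025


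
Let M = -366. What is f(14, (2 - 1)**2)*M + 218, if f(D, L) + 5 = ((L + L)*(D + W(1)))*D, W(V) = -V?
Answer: -131176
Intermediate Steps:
f(D, L) = -5 + 2*D*L*(-1 + D) (f(D, L) = -5 + ((L + L)*(D - 1*1))*D = -5 + ((2*L)*(D - 1))*D = -5 + ((2*L)*(-1 + D))*D = -5 + (2*L*(-1 + D))*D = -5 + 2*D*L*(-1 + D))
f(14, (2 - 1)**2)*M + 218 = (-5 - 2*14*(2 - 1)**2 + 2*(2 - 1)**2*14**2)*(-366) + 218 = (-5 - 2*14*1**2 + 2*1**2*196)*(-366) + 218 = (-5 - 2*14*1 + 2*1*196)*(-366) + 218 = (-5 - 28 + 392)*(-366) + 218 = 359*(-366) + 218 = -131394 + 218 = -131176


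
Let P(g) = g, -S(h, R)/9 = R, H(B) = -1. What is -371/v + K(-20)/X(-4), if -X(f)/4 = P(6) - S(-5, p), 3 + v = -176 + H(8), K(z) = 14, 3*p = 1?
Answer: 301/180 ≈ 1.6722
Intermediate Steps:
p = ⅓ (p = (⅓)*1 = ⅓ ≈ 0.33333)
S(h, R) = -9*R
v = -180 (v = -3 + (-176 - 1) = -3 - 177 = -180)
X(f) = -36 (X(f) = -4*(6 - (-9)/3) = -4*(6 - 1*(-3)) = -4*(6 + 3) = -4*9 = -36)
-371/v + K(-20)/X(-4) = -371/(-180) + 14/(-36) = -371*(-1/180) + 14*(-1/36) = 371/180 - 7/18 = 301/180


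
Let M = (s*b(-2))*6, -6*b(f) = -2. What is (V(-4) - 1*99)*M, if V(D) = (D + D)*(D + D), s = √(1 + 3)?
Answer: -140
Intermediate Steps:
s = 2 (s = √4 = 2)
V(D) = 4*D² (V(D) = (2*D)*(2*D) = 4*D²)
b(f) = ⅓ (b(f) = -⅙*(-2) = ⅓)
M = 4 (M = (2*(⅓))*6 = (⅔)*6 = 4)
(V(-4) - 1*99)*M = (4*(-4)² - 1*99)*4 = (4*16 - 99)*4 = (64 - 99)*4 = -35*4 = -140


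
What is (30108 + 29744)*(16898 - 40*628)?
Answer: -492103144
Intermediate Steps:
(30108 + 29744)*(16898 - 40*628) = 59852*(16898 - 25120) = 59852*(-8222) = -492103144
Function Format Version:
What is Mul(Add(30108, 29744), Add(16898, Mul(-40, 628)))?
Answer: -492103144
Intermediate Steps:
Mul(Add(30108, 29744), Add(16898, Mul(-40, 628))) = Mul(59852, Add(16898, -25120)) = Mul(59852, -8222) = -492103144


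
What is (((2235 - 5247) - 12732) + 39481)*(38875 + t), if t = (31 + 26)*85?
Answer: 1037781640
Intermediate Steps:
t = 4845 (t = 57*85 = 4845)
(((2235 - 5247) - 12732) + 39481)*(38875 + t) = (((2235 - 5247) - 12732) + 39481)*(38875 + 4845) = ((-3012 - 12732) + 39481)*43720 = (-15744 + 39481)*43720 = 23737*43720 = 1037781640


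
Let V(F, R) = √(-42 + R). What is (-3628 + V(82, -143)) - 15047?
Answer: -18675 + I*√185 ≈ -18675.0 + 13.601*I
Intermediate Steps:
(-3628 + V(82, -143)) - 15047 = (-3628 + √(-42 - 143)) - 15047 = (-3628 + √(-185)) - 15047 = (-3628 + I*√185) - 15047 = -18675 + I*√185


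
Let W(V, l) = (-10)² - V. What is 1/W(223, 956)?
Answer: -1/123 ≈ -0.0081301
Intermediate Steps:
W(V, l) = 100 - V
1/W(223, 956) = 1/(100 - 1*223) = 1/(100 - 223) = 1/(-123) = -1/123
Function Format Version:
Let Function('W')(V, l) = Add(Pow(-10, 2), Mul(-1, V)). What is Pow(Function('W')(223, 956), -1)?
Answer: Rational(-1, 123) ≈ -0.0081301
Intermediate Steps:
Function('W')(V, l) = Add(100, Mul(-1, V))
Pow(Function('W')(223, 956), -1) = Pow(Add(100, Mul(-1, 223)), -1) = Pow(Add(100, -223), -1) = Pow(-123, -1) = Rational(-1, 123)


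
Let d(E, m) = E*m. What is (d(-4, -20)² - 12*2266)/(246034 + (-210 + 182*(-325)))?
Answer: -10396/93337 ≈ -0.11138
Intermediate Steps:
(d(-4, -20)² - 12*2266)/(246034 + (-210 + 182*(-325))) = ((-4*(-20))² - 12*2266)/(246034 + (-210 + 182*(-325))) = (80² - 27192)/(246034 + (-210 - 59150)) = (6400 - 27192)/(246034 - 59360) = -20792/186674 = -20792*1/186674 = -10396/93337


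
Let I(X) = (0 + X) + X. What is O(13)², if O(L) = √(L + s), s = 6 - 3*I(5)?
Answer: -11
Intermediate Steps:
I(X) = 2*X (I(X) = X + X = 2*X)
s = -24 (s = 6 - 6*5 = 6 - 3*10 = 6 - 30 = -24)
O(L) = √(-24 + L) (O(L) = √(L - 24) = √(-24 + L))
O(13)² = (√(-24 + 13))² = (√(-11))² = (I*√11)² = -11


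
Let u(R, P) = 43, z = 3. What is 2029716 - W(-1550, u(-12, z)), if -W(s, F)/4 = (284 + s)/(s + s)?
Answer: 1573031166/775 ≈ 2.0297e+6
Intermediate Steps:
W(s, F) = -2*(284 + s)/s (W(s, F) = -4*(284 + s)/(s + s) = -4*(284 + s)/(2*s) = -4*(284 + s)*1/(2*s) = -2*(284 + s)/s)
2029716 - W(-1550, u(-12, z)) = 2029716 - (-2 - 568/(-1550)) = 2029716 - (-2 - 568*(-1/1550)) = 2029716 - (-2 + 284/775) = 2029716 - 1*(-1266/775) = 2029716 + 1266/775 = 1573031166/775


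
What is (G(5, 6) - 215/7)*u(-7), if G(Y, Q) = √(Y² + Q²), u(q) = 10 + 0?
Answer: -2150/7 + 10*√61 ≈ -229.04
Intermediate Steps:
u(q) = 10
G(Y, Q) = √(Q² + Y²)
(G(5, 6) - 215/7)*u(-7) = (√(6² + 5²) - 215/7)*10 = (√(36 + 25) - 215*⅐)*10 = (√61 - 215/7)*10 = (-215/7 + √61)*10 = -2150/7 + 10*√61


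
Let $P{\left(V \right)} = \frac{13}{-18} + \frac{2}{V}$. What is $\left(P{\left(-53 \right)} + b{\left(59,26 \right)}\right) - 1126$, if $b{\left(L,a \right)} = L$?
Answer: $- \frac{1018643}{954} \approx -1067.8$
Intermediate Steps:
$P{\left(V \right)} = - \frac{13}{18} + \frac{2}{V}$ ($P{\left(V \right)} = 13 \left(- \frac{1}{18}\right) + \frac{2}{V} = - \frac{13}{18} + \frac{2}{V}$)
$\left(P{\left(-53 \right)} + b{\left(59,26 \right)}\right) - 1126 = \left(\left(- \frac{13}{18} + \frac{2}{-53}\right) + 59\right) - 1126 = \left(\left(- \frac{13}{18} + 2 \left(- \frac{1}{53}\right)\right) + 59\right) - 1126 = \left(\left(- \frac{13}{18} - \frac{2}{53}\right) + 59\right) - 1126 = \left(- \frac{725}{954} + 59\right) - 1126 = \frac{55561}{954} - 1126 = - \frac{1018643}{954}$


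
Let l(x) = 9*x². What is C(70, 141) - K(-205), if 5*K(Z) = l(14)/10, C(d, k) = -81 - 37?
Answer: -3832/25 ≈ -153.28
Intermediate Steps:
C(d, k) = -118
K(Z) = 882/25 (K(Z) = ((9*14²)/10)/5 = ((9*196)*(⅒))/5 = (1764*(⅒))/5 = (⅕)*(882/5) = 882/25)
C(70, 141) - K(-205) = -118 - 1*882/25 = -118 - 882/25 = -3832/25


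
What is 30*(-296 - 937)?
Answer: -36990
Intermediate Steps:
30*(-296 - 937) = 30*(-1233) = -36990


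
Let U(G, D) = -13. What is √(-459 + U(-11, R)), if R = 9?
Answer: 2*I*√118 ≈ 21.726*I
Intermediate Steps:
√(-459 + U(-11, R)) = √(-459 - 13) = √(-472) = 2*I*√118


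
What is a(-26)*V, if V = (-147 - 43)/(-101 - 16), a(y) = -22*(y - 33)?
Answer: 246620/117 ≈ 2107.9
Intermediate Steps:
a(y) = 726 - 22*y (a(y) = -22*(-33 + y) = 726 - 22*y)
V = 190/117 (V = -190/(-117) = -190*(-1/117) = 190/117 ≈ 1.6239)
a(-26)*V = (726 - 22*(-26))*(190/117) = (726 + 572)*(190/117) = 1298*(190/117) = 246620/117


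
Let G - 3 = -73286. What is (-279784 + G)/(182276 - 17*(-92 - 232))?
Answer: -353067/187784 ≈ -1.8802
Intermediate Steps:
G = -73283 (G = 3 - 73286 = -73283)
(-279784 + G)/(182276 - 17*(-92 - 232)) = (-279784 - 73283)/(182276 - 17*(-92 - 232)) = -353067/(182276 - 17*(-324)) = -353067/(182276 + 5508) = -353067/187784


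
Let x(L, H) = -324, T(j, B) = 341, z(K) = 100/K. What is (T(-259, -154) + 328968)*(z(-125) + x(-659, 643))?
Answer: -534797816/5 ≈ -1.0696e+8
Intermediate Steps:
(T(-259, -154) + 328968)*(z(-125) + x(-659, 643)) = (341 + 328968)*(100/(-125) - 324) = 329309*(100*(-1/125) - 324) = 329309*(-4/5 - 324) = 329309*(-1624/5) = -534797816/5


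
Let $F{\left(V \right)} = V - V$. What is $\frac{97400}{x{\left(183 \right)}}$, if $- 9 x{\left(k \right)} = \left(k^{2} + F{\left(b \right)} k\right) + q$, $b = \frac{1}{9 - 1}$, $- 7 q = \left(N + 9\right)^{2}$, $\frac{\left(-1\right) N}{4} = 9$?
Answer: $- \frac{340900}{12983} \approx -26.257$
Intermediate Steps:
$N = -36$ ($N = \left(-4\right) 9 = -36$)
$q = - \frac{729}{7}$ ($q = - \frac{\left(-36 + 9\right)^{2}}{7} = - \frac{\left(-27\right)^{2}}{7} = \left(- \frac{1}{7}\right) 729 = - \frac{729}{7} \approx -104.14$)
$b = \frac{1}{8} \approx 0.125$
$F{\left(V \right)} = 0$
$x{\left(k \right)} = \frac{81}{7} - \frac{k^{2}}{9}$ ($x{\left(k \right)} = - \frac{\left(k^{2} + 0 k\right) - \frac{729}{7}}{9} = - \frac{\left(k^{2} + 0\right) - \frac{729}{7}}{9} = - \frac{k^{2} - \frac{729}{7}}{9} = - \frac{- \frac{729}{7} + k^{2}}{9} = \frac{81}{7} - \frac{k^{2}}{9}$)
$\frac{97400}{x{\left(183 \right)}} = \frac{97400}{\frac{81}{7} - \frac{183^{2}}{9}} = \frac{97400}{\frac{81}{7} - 3721} = \frac{97400}{- \frac{25966}{7}} = 97400 \left(- \frac{7}{25966}\right) = - \frac{340900}{12983}$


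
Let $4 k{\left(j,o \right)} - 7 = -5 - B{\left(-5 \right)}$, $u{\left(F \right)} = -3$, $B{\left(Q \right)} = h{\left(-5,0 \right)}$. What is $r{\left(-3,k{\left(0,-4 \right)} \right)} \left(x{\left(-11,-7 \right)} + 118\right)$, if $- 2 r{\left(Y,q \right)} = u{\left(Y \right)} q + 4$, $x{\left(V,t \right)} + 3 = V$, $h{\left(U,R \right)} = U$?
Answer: $65$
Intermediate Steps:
$B{\left(Q \right)} = -5$
$x{\left(V,t \right)} = -3 + V$
$k{\left(j,o \right)} = \frac{7}{4}$ ($k{\left(j,o \right)} = \frac{7}{4} + \frac{-5 - -5}{4} = \frac{7}{4} + \frac{-5 + 5}{4} = \frac{7}{4} + \frac{1}{4} \cdot 0 = \frac{7}{4} + 0 = \frac{7}{4}$)
$r{\left(Y,q \right)} = -2 + \frac{3 q}{2}$ ($r{\left(Y,q \right)} = - \frac{- 3 q + 4}{2} = - \frac{4 - 3 q}{2} = -2 + \frac{3 q}{2}$)
$r{\left(-3,k{\left(0,-4 \right)} \right)} \left(x{\left(-11,-7 \right)} + 118\right) = \left(-2 + \frac{3}{2} \cdot \frac{7}{4}\right) \left(\left(-3 - 11\right) + 118\right) = \left(-2 + \frac{21}{8}\right) \left(-14 + 118\right) = \frac{5}{8} \cdot 104 = 65$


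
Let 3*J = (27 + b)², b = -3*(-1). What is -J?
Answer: -300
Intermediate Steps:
b = 3
J = 300 (J = (27 + 3)²/3 = (⅓)*30² = (⅓)*900 = 300)
-J = -1*300 = -300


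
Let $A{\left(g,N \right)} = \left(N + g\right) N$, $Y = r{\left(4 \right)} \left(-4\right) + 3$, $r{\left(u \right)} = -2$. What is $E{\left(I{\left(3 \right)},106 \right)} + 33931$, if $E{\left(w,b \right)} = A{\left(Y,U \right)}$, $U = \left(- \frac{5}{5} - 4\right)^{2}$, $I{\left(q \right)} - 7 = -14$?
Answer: $34831$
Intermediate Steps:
$I{\left(q \right)} = -7$ ($I{\left(q \right)} = 7 - 14 = -7$)
$Y = 11$ ($Y = \left(-2\right) \left(-4\right) + 3 = 8 + 3 = 11$)
$U = 25$ ($U = \left(\left(-5\right) \frac{1}{5} - 4\right)^{2} = \left(-1 - 4\right)^{2} = \left(-5\right)^{2} = 25$)
$A{\left(g,N \right)} = N \left(N + g\right)$
$E{\left(w,b \right)} = 900$ ($E{\left(w,b \right)} = 25 \left(25 + 11\right) = 25 \cdot 36 = 900$)
$E{\left(I{\left(3 \right)},106 \right)} + 33931 = 900 + 33931 = 34831$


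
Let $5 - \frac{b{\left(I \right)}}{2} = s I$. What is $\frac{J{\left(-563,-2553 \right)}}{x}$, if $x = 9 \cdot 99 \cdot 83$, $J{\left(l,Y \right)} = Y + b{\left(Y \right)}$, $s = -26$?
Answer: $- \frac{135299}{73953} \approx -1.8295$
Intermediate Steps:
$b{\left(I \right)} = 10 + 52 I$ ($b{\left(I \right)} = 10 - 2 \left(- 26 I\right) = 10 + 52 I$)
$J{\left(l,Y \right)} = 10 + 53 Y$ ($J{\left(l,Y \right)} = Y + \left(10 + 52 Y\right) = 10 + 53 Y$)
$x = 73953$ ($x = 891 \cdot 83 = 73953$)
$\frac{J{\left(-563,-2553 \right)}}{x} = \frac{10 + 53 \left(-2553\right)}{73953} = \left(10 - 135309\right) \frac{1}{73953} = \left(-135299\right) \frac{1}{73953} = - \frac{135299}{73953}$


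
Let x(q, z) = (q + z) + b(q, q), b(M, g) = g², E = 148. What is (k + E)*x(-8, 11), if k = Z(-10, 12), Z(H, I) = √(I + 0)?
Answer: 9916 + 134*√3 ≈ 10148.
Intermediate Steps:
Z(H, I) = √I
x(q, z) = q + z + q² (x(q, z) = (q + z) + q² = q + z + q²)
k = 2*√3 (k = √12 = 2*√3 ≈ 3.4641)
(k + E)*x(-8, 11) = (2*√3 + 148)*(-8 + 11 + (-8)²) = (148 + 2*√3)*(-8 + 11 + 64) = (148 + 2*√3)*67 = 9916 + 134*√3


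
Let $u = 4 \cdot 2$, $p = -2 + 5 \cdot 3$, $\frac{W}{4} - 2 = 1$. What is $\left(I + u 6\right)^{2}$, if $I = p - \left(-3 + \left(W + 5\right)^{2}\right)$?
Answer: $50625$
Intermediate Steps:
$W = 12$ ($W = 8 + 4 \cdot 1 = 8 + 4 = 12$)
$p = 13$ ($p = -2 + 15 = 13$)
$u = 8$
$I = -273$ ($I = 13 - \left(-3 + \left(12 + 5\right)^{2}\right) = 13 - \left(-3 + 17^{2}\right) = 13 - \left(-3 + 289\right) = 13 - 286 = -273$)
$\left(I + u 6\right)^{2} = \left(-273 + 8 \cdot 6\right)^{2} = \left(-273 + 48\right)^{2} = \left(-225\right)^{2} = 50625$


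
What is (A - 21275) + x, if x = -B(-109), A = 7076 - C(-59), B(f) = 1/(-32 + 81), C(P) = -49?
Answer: -693351/49 ≈ -14150.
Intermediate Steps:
B(f) = 1/49
A = 7125 (A = 7076 - 1*(-49) = 7076 + 49 = 7125)
x = -1/49 (x = -1*1/49 = -1/49 ≈ -0.020408)
(A - 21275) + x = (7125 - 21275) - 1/49 = -14150 - 1/49 = -693351/49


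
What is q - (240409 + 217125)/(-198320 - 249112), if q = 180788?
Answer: 40445396975/223716 ≈ 1.8079e+5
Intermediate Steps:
q - (240409 + 217125)/(-198320 - 249112) = 180788 - (240409 + 217125)/(-198320 - 249112) = 180788 - 457534/(-447432) = 180788 - 457534*(-1)/447432 = 180788 - 1*(-228767/223716) = 180788 + 228767/223716 = 40445396975/223716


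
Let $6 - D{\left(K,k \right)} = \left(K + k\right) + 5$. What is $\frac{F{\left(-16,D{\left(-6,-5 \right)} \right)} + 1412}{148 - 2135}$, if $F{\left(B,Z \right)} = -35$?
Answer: $- \frac{1377}{1987} \approx -0.693$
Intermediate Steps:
$D{\left(K,k \right)} = 1 - K - k$ ($D{\left(K,k \right)} = 6 - \left(\left(K + k\right) + 5\right) = 6 - \left(5 + K + k\right) = 1 - K - k$)
$\frac{F{\left(-16,D{\left(-6,-5 \right)} \right)} + 1412}{148 - 2135} = \frac{-35 + 1412}{148 - 2135} = \frac{1377}{-1987} = 1377 \left(- \frac{1}{1987}\right) = - \frac{1377}{1987}$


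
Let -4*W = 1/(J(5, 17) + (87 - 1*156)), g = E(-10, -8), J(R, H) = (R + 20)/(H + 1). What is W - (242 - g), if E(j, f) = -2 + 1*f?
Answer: -613359/2434 ≈ -252.00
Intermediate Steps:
E(j, f) = -2 + f
J(R, H) = (20 + R)/(1 + H)
g = -10 (g = -2 - 8 = -10)
W = 9/2434 (W = -1/(4*((20 + 5)/(1 + 17) + (87 - 1*156))) = -1/(4*(25/18 + (87 - 156))) = -1/(4*((1/18)*25 - 69)) = -1/(4*(25/18 - 69)) = -1/(4*(-1217/18)) = -¼*(-18/1217) = 9/2434 ≈ 0.0036976)
W - (242 - g) = 9/2434 - (242 - 1*(-10)) = 9/2434 - (242 + 10) = 9/2434 - 1*252 = 9/2434 - 252 = -613359/2434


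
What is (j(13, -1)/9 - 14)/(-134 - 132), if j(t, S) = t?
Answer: 113/2394 ≈ 0.047201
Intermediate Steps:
(j(13, -1)/9 - 14)/(-134 - 132) = (13/9 - 14)/(-134 - 132) = (13*(1/9) - 14)/(-266) = (13/9 - 14)*(-1/266) = -113/9*(-1/266) = 113/2394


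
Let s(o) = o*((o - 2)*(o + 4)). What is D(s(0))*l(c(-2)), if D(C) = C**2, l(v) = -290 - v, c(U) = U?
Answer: 0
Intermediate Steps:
s(o) = o*(-2 + o)*(4 + o) (s(o) = o*((-2 + o)*(4 + o)) = o*(-2 + o)*(4 + o))
D(s(0))*l(c(-2)) = (0*(-8 + 0**2 + 2*0))**2*(-290 - 1*(-2)) = (0*(-8 + 0 + 0))**2*(-290 + 2) = (0*(-8))**2*(-288) = 0**2*(-288) = 0*(-288) = 0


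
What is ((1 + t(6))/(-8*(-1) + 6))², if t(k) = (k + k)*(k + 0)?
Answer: 5329/196 ≈ 27.189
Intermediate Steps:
t(k) = 2*k² (t(k) = (2*k)*k = 2*k²)
((1 + t(6))/(-8*(-1) + 6))² = ((1 + 2*6²)/(-8*(-1) + 6))² = ((1 + 2*36)/(8 + 6))² = ((1 + 72)/14)² = (73*(1/14))² = (73/14)² = 5329/196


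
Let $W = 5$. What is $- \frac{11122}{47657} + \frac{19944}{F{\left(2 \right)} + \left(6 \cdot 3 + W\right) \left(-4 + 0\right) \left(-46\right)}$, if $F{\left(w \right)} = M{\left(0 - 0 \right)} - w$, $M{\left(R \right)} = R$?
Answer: $\frac{50190286}{11199395} \approx 4.4815$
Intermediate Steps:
$F{\left(w \right)} = - w$ ($F{\left(w \right)} = \left(0 - 0\right) - w = \left(0 + 0\right) - w = 0 - w = - w$)
$- \frac{11122}{47657} + \frac{19944}{F{\left(2 \right)} + \left(6 \cdot 3 + W\right) \left(-4 + 0\right) \left(-46\right)} = - \frac{11122}{47657} + \frac{19944}{\left(-1\right) 2 + \left(6 \cdot 3 + 5\right) \left(-4 + 0\right) \left(-46\right)} = \left(-11122\right) \frac{1}{47657} + \frac{19944}{-2 + \left(18 + 5\right) \left(-4\right) \left(-46\right)} = - \frac{11122}{47657} + \frac{19944}{-2 + 23 \left(-4\right) \left(-46\right)} = - \frac{11122}{47657} + \frac{19944}{-2 - -4232} = - \frac{11122}{47657} + \frac{19944}{-2 + 4232} = - \frac{11122}{47657} + \frac{19944}{4230} = - \frac{11122}{47657} + 19944 \cdot \frac{1}{4230} = - \frac{11122}{47657} + \frac{1108}{235} = \frac{50190286}{11199395}$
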